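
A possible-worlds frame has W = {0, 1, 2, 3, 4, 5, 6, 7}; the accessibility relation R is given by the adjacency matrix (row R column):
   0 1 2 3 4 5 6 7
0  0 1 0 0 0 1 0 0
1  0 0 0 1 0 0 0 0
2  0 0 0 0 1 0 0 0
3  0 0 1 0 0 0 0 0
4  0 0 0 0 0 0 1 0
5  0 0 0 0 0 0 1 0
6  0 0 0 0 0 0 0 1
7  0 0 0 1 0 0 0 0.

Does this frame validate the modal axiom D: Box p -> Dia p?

By correspondence theory, D is valid on a frame iff R is serial.
Serial: yes — every world has a successor (e.g. 0 R 1).

Yes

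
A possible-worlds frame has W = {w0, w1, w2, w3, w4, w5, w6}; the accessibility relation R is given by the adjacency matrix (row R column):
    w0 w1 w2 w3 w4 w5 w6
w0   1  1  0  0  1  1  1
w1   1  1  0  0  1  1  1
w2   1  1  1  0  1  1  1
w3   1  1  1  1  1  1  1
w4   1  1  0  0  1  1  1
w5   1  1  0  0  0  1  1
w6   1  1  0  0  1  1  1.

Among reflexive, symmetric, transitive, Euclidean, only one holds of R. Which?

reflexive

Reflexive: yes — every world is R-related to itself.
Symmetric: no — w2 R w0 but not w0 R w2.
Transitive: no — w5 R w0 and w0 R w4, but not w5 R w4.
Euclidean: no — w0 R w5 and w0 R w4, but not w5 R w4.
Only reflexive holds.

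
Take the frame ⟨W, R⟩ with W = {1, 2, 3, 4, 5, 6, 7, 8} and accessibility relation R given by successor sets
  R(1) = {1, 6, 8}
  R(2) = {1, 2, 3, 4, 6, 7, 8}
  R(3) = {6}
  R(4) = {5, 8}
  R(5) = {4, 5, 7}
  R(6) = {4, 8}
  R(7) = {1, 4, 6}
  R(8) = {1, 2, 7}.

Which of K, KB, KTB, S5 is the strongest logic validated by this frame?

K

Symmetric (axiom B): no — 1 R 6 but not 6 R 1.
Reflexive (axiom T): no — 3 is not related to itself.
Euclidean (axiom 5): no — 1 R 8 and 1 R 6, but not 8 R 6.
So F validates K; KB would additionally require R to be symmetric. The strongest is K.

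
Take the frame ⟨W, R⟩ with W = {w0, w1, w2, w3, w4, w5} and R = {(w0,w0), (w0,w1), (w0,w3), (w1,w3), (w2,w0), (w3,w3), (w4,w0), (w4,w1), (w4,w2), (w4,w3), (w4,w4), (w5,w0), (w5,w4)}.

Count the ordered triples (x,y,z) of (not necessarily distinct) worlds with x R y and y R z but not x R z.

Enumerating: (w2,w0,w1), (w2,w0,w3), (w5,w0,w1), (w5,w0,w3), (w5,w4,w1), (w5,w4,w2), (w5,w4,w3).

7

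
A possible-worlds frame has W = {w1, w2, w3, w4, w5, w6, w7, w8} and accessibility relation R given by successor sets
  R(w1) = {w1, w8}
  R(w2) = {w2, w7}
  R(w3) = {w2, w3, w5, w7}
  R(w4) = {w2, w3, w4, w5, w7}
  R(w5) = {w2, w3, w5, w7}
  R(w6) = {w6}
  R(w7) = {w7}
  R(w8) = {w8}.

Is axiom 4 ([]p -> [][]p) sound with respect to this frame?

Yes

By correspondence theory, 4 is valid on a frame iff R is transitive.
Transitive: yes — every two-step R-path is closed by a direct edge.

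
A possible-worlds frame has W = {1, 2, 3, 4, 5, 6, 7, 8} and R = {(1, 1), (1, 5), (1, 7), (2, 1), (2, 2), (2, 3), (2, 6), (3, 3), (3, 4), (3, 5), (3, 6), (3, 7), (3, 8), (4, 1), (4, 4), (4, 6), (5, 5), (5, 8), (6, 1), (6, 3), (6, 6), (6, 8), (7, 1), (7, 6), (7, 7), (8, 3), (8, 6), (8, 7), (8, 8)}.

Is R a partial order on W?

Reflexive: yes — every world is R-related to itself.
Transitive: no — 1 R 5 and 5 R 8, but not 1 R 8.
Antisymmetric: no — 1 R 7 and 7 R 1 with 1 ≠ 7.
So R is not a partial order.

No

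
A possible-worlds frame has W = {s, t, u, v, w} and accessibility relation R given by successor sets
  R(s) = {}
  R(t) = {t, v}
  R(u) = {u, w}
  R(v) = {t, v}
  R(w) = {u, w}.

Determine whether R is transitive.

Transitive: yes — every two-step R-path is closed by a direct edge.

Yes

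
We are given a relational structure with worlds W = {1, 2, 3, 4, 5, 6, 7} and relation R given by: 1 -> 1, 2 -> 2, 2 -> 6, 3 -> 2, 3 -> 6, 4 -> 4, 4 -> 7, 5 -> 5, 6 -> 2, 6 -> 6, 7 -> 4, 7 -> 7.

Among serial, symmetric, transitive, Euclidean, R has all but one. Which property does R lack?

symmetric

Serial: yes — every world has a successor (e.g. 1 R 1).
Symmetric: no — 3 R 2 but not 2 R 3.
Transitive: yes — every two-step R-path is closed by a direct edge.
Euclidean: yes — any two successors of a common world are R-related.
Only symmetric fails.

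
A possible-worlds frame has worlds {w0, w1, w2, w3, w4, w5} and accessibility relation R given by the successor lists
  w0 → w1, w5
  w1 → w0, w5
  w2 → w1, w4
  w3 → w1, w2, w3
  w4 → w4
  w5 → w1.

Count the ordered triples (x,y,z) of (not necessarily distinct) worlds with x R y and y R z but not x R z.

10

Enumerating: (w0,w1,w0), (w1,w0,w1), (w1,w5,w1), (w2,w1,w0), (w2,w1,w5), (w3,w1,w0), (w3,w1,w5), (w3,w2,w4), (w5,w1,w0), (w5,w1,w5).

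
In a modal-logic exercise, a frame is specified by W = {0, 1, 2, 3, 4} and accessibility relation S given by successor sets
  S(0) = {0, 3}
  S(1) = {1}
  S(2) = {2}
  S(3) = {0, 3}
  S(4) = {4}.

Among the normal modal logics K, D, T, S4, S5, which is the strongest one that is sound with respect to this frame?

S5

Serial (axiom D): yes — every world has a successor (e.g. 0 S 0).
Reflexive (axiom T): yes — every world is S-related to itself.
Transitive (axiom 4): yes — every two-step S-path is closed by a direct edge.
Euclidean (axiom 5): yes — any two successors of a common world are S-related.
So F validates K, D, T, S4, S5. The strongest is S5.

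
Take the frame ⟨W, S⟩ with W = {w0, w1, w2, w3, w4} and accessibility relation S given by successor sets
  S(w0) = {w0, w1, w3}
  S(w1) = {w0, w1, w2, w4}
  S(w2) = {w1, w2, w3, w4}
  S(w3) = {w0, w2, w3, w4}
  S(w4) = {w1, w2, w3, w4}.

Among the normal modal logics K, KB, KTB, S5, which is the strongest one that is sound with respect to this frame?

Symmetric (axiom B): yes — every pair in S has its reverse in S.
Reflexive (axiom T): yes — every world is S-related to itself.
Euclidean (axiom 5): no — w0 S w1 and w0 S w3, but not w1 S w3.
So F validates K, KB, KTB; S5 would additionally require S to be Euclidean. The strongest is KTB.

KTB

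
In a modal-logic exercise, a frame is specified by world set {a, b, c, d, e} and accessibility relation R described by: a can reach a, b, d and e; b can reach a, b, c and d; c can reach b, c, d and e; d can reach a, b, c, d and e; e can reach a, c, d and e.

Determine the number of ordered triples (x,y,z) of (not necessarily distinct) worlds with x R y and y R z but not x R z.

12

Enumerating: (a,b,c), (a,d,c), (a,e,c), (b,a,e), (b,c,e), (b,d,e), (c,b,a), (c,d,a), (c,e,a), (e,a,b), (e,c,b), (e,d,b).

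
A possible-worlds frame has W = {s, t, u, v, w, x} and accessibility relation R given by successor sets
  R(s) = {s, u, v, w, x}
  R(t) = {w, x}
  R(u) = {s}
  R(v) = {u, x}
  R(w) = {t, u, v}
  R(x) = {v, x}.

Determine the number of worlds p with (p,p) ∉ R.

4

Enumerating: t, u, v, w.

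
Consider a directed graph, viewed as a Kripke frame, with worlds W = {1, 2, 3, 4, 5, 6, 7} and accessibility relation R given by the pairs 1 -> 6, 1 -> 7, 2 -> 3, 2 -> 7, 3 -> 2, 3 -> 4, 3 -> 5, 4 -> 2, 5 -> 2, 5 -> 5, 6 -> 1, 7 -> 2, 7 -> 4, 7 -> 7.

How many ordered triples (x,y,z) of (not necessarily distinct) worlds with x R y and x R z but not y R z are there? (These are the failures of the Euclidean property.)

Enumerating: (1,6,6), (1,6,7), (1,7,6), (2,3,3), (2,3,7), (2,7,3), (3,2,2), (3,2,4), (3,2,5), (3,4,4), (3,4,5), (3,5,4), … and 8 more.
Total: 20.

20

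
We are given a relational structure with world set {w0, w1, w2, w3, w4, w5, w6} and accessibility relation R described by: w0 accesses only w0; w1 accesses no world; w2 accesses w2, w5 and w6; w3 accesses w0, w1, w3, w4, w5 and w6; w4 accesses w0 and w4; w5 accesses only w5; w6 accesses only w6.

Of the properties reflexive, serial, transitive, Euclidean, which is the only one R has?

transitive

Reflexive: no — w1 is not related to itself.
Serial: no — w1 has no R-successor.
Transitive: yes — every two-step R-path is closed by a direct edge.
Euclidean: no — w2 R w5 and w2 R w6, but not w5 R w6.
Only transitive holds.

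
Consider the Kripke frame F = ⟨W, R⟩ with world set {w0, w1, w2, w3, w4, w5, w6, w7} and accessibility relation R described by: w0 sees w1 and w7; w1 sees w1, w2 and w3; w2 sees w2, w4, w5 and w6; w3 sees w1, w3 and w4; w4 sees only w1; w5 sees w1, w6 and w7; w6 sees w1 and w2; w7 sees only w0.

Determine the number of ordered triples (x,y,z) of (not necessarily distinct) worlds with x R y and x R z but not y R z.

28

Enumerating: (w0,w1,w7), (w0,w7,w1), (w0,w7,w7), (w1,w2,w1), (w1,w2,w3), (w1,w3,w2), (w2,w4,w2), (w2,w4,w4), (w2,w4,w5), (w2,w4,w6), (w2,w5,w2), (w2,w5,w4), … and 16 more.
Total: 28.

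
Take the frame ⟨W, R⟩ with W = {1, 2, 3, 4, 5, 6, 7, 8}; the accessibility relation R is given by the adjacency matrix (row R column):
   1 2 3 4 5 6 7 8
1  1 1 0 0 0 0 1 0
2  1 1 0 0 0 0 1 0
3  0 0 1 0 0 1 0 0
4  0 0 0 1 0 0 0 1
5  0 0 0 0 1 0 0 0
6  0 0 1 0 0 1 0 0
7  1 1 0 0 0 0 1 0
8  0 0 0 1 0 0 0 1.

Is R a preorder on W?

Yes

Reflexive: yes — every world is R-related to itself.
Transitive: yes — every two-step R-path is closed by a direct edge.
So R is a preorder.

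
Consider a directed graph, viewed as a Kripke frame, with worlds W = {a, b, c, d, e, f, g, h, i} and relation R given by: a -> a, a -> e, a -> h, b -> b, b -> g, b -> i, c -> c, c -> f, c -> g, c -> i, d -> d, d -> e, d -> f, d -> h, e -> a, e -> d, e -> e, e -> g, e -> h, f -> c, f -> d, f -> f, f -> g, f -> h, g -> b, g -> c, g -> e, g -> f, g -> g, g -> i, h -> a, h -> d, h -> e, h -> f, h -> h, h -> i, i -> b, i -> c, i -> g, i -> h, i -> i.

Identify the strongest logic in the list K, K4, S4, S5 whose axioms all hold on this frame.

Transitive (axiom 4): no — a R e and e R d, but not a R d.
Reflexive (axiom T): yes — every world is R-related to itself.
Euclidean (axiom 5): no — c R f and c R i, but not f R i.
So F validates K; K4 would additionally require R to be transitive. The strongest is K.

K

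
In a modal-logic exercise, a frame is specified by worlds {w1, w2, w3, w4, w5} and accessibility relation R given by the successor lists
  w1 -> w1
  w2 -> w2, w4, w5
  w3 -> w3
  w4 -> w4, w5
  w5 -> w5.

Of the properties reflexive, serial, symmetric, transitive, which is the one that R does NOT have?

Reflexive: yes — every world is R-related to itself.
Serial: yes — every world has a successor (e.g. w1 R w1).
Symmetric: no — w2 R w4 but not w4 R w2.
Transitive: yes — every two-step R-path is closed by a direct edge.
Only symmetric fails.

symmetric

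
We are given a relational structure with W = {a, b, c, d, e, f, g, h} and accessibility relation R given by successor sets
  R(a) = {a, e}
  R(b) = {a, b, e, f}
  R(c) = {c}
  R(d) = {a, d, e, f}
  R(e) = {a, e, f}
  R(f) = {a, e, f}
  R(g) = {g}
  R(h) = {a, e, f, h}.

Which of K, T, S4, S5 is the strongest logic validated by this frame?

T

Reflexive (axiom T): yes — every world is R-related to itself.
Transitive (axiom 4): no — a R e and e R f, but not a R f.
Euclidean (axiom 5): no — b R a and b R f, but not a R f.
So F validates K, T; S4 would additionally require R to be transitive. The strongest is T.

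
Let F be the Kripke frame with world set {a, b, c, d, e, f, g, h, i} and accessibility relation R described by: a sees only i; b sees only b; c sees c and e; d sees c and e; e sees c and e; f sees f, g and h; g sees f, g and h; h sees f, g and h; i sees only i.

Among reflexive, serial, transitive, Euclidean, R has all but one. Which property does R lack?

Reflexive: no — a is not related to itself.
Serial: yes — every world has a successor (e.g. a R i).
Transitive: yes — every two-step R-path is closed by a direct edge.
Euclidean: yes — any two successors of a common world are R-related.
Only reflexive fails.

reflexive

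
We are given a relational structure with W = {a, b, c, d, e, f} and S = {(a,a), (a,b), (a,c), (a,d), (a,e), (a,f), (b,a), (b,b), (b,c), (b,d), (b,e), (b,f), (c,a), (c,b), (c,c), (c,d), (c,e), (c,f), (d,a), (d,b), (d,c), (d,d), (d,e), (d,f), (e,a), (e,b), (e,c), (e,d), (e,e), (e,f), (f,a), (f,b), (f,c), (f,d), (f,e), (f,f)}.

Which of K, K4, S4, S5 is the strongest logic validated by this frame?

S5

Transitive (axiom 4): yes — every two-step S-path is closed by a direct edge.
Reflexive (axiom T): yes — every world is S-related to itself.
Euclidean (axiom 5): yes — any two successors of a common world are S-related.
So F validates K, K4, S4, S5. The strongest is S5.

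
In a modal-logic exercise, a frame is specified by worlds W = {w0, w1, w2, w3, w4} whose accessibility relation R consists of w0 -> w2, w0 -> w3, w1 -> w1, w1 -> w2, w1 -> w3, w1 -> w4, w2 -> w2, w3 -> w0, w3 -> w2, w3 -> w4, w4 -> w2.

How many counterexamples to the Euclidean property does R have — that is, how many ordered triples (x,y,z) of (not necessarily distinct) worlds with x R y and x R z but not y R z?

16

Enumerating: (w0,w2,w3), (w0,w3,w3), (w1,w2,w1), (w1,w2,w3), (w1,w2,w4), (w1,w3,w1), (w1,w3,w3), (w1,w4,w1), (w1,w4,w3), (w1,w4,w4), (w3,w0,w0), (w3,w0,w4), (w3,w2,w0), (w3,w2,w4), (w3,w4,w0), (w3,w4,w4).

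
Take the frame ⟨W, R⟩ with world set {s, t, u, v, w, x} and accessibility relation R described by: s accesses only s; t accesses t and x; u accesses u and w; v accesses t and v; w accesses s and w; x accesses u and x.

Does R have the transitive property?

No

Transitive: no — t R x and x R u, but not t R u.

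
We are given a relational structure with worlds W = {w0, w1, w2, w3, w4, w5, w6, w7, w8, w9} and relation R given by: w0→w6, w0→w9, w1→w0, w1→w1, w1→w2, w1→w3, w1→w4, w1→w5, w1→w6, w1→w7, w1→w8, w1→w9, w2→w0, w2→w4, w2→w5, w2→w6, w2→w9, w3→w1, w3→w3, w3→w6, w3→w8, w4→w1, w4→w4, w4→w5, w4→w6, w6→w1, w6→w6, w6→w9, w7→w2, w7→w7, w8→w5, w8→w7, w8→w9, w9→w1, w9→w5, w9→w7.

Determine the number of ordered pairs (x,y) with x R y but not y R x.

Enumerating: (w0,w6), (w0,w9), (w1,w0), (w1,w2), (w1,w5), (w1,w7), (w1,w8), (w2,w0), (w2,w4), (w2,w5), (w2,w6), (w2,w9), … and 11 more.
Total: 23.

23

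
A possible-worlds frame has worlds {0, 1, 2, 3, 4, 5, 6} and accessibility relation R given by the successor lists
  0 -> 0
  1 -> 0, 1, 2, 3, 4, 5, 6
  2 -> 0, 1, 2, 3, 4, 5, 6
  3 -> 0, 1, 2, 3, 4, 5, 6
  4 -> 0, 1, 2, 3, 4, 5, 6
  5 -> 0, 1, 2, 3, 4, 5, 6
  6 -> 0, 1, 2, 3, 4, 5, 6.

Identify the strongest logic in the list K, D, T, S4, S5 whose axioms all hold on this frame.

S4

Serial (axiom D): yes — every world has a successor (e.g. 0 R 0).
Reflexive (axiom T): yes — every world is R-related to itself.
Transitive (axiom 4): yes — every two-step R-path is closed by a direct edge.
Euclidean (axiom 5): no — 1 R 0 and 1 R 2, but not 0 R 2.
So F validates K, D, T, S4; S5 would additionally require R to be Euclidean. The strongest is S4.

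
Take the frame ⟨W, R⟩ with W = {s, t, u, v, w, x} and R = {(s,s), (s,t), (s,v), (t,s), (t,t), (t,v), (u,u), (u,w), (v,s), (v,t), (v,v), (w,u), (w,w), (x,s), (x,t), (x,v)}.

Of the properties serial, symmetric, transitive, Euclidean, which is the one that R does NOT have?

Serial: yes — every world has a successor (e.g. s R s).
Symmetric: no — x R s but not s R x.
Transitive: yes — every two-step R-path is closed by a direct edge.
Euclidean: yes — any two successors of a common world are R-related.
Only symmetric fails.

symmetric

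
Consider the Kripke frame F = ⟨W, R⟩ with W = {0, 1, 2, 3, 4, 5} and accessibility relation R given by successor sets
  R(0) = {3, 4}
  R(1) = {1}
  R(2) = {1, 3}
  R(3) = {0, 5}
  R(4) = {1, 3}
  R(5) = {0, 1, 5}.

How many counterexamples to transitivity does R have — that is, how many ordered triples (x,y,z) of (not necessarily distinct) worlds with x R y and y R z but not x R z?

12

Enumerating: (0,3,0), (0,3,5), (0,4,1), (2,3,0), (2,3,5), (3,0,3), (3,0,4), (3,5,1), (4,3,0), (4,3,5), (5,0,3), (5,0,4).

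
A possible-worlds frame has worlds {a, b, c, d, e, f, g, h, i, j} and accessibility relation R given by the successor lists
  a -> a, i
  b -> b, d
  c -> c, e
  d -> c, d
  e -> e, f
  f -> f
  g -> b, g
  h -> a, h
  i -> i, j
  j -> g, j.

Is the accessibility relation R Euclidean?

Euclidean: no — a R i and a R a, but not i R a.

No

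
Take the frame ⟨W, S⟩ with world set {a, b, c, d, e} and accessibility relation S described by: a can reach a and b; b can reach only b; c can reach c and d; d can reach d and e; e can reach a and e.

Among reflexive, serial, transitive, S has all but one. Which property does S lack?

Reflexive: yes — every world is S-related to itself.
Serial: yes — every world has a successor (e.g. a S a).
Transitive: no — c S d and d S e, but not c S e.
Only transitive fails.

transitive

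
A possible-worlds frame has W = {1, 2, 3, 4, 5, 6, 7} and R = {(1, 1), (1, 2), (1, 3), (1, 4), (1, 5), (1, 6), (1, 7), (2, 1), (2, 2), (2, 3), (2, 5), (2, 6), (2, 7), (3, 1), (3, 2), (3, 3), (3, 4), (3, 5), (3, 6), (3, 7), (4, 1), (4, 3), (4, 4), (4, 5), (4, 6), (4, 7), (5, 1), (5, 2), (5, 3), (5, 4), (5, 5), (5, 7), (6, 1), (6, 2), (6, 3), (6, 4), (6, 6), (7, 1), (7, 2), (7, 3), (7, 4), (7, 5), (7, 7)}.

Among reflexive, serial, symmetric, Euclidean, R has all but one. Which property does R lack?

Euclidean

Reflexive: yes — every world is R-related to itself.
Serial: yes — every world has a successor (e.g. 1 R 1).
Symmetric: yes — every pair in R has its reverse in R.
Euclidean: no — 1 R 2 and 1 R 4, but not 2 R 4.
Only Euclidean fails.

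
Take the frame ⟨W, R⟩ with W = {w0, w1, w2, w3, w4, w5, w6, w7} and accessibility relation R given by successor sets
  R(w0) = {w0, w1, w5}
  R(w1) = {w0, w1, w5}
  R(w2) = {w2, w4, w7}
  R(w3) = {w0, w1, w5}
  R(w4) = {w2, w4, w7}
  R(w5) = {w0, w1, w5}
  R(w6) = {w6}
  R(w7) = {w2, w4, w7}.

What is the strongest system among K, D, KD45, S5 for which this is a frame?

Serial (axiom D): yes — every world has a successor (e.g. w0 R w0).
Euclidean (axiom 5): yes — any two successors of a common world are R-related.
Transitive (axiom 4): yes — every two-step R-path is closed by a direct edge.
Reflexive (axiom T): no — w3 is not related to itself.
So F validates K, D, KD45; S5 would additionally require R to be reflexive. The strongest is KD45.

KD45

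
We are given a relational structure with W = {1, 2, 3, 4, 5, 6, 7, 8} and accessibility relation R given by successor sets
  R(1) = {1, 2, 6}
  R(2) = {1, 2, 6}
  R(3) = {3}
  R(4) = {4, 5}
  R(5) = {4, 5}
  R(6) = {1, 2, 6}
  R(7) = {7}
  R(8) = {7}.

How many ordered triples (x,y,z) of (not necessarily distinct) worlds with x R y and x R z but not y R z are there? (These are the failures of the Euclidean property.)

0

R is Euclidean; there are no such tuples.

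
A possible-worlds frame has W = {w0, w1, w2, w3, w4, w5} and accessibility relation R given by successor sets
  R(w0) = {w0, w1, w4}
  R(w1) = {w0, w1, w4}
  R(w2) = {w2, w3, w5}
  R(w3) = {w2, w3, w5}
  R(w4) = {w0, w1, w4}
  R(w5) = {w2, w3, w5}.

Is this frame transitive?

Transitive: yes — every two-step R-path is closed by a direct edge.

Yes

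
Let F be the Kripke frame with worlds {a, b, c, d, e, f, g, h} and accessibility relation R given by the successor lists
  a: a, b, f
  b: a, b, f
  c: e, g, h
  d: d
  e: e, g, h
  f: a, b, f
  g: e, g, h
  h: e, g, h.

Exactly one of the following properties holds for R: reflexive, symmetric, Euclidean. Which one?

Reflexive: no — c is not related to itself.
Symmetric: no — c R e but not e R c.
Euclidean: yes — any two successors of a common world are R-related.
Only Euclidean holds.

Euclidean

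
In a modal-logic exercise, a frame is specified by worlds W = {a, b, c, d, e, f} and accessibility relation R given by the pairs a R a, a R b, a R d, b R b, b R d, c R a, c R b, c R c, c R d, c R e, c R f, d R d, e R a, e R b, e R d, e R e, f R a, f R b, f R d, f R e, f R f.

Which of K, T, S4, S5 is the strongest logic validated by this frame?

S4

Reflexive (axiom T): yes — every world is R-related to itself.
Transitive (axiom 4): yes — every two-step R-path is closed by a direct edge.
Euclidean (axiom 5): no — a R d and a R b, but not d R b.
So F validates K, T, S4; S5 would additionally require R to be Euclidean. The strongest is S4.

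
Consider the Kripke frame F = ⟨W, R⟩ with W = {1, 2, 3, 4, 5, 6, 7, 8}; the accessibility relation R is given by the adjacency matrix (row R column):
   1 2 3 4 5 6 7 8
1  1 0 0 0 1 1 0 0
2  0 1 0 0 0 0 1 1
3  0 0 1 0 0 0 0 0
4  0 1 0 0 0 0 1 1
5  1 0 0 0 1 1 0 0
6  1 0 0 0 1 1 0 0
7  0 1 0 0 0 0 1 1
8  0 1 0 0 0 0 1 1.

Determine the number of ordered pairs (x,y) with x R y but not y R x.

3

Enumerating: (4,2), (4,7), (4,8).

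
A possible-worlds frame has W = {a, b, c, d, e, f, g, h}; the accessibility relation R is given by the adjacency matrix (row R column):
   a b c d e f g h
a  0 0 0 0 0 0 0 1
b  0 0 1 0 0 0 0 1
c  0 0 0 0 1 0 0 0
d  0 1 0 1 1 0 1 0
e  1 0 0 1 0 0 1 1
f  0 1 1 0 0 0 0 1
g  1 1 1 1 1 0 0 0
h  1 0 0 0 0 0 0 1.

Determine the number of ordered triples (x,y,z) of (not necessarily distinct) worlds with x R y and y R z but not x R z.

Enumerating: (a,h,a), (b,c,e), (b,h,a), (c,e,a), (c,e,d), (c,e,g), (c,e,h), (d,b,c), (d,b,h), (d,e,a), (d,e,h), (d,g,a), … and 13 more.
Total: 25.

25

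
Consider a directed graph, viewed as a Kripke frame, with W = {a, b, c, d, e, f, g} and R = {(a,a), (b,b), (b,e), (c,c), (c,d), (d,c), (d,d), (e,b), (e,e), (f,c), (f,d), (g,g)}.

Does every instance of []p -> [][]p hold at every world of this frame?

Yes

By correspondence theory, 4 is valid on a frame iff R is transitive.
Transitive: yes — every two-step R-path is closed by a direct edge.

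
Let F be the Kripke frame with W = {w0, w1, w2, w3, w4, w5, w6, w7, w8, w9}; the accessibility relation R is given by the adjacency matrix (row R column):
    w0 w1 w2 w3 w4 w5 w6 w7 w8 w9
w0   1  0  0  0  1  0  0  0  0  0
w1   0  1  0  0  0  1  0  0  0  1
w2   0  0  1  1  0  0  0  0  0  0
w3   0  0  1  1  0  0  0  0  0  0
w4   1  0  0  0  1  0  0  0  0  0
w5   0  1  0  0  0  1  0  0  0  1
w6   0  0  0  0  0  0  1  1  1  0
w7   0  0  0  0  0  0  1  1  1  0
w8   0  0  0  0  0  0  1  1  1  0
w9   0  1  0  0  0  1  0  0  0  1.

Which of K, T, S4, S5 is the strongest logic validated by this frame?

Reflexive (axiom T): yes — every world is R-related to itself.
Transitive (axiom 4): yes — every two-step R-path is closed by a direct edge.
Euclidean (axiom 5): yes — any two successors of a common world are R-related.
So F validates K, T, S4, S5. The strongest is S5.

S5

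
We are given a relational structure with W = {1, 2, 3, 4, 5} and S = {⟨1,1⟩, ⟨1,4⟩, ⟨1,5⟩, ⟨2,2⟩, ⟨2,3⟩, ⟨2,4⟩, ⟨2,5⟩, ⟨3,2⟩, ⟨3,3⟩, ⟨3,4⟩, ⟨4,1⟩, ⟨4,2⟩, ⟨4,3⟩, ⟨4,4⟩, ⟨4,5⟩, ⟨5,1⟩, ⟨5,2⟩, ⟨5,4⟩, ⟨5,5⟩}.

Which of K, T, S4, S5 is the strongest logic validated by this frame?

T

Reflexive (axiom T): yes — every world is S-related to itself.
Transitive (axiom 4): no — 1 S 4 and 4 S 2, but not 1 S 2.
Euclidean (axiom 5): no — 2 S 3 and 2 S 5, but not 3 S 5.
So F validates K, T; S4 would additionally require S to be transitive. The strongest is T.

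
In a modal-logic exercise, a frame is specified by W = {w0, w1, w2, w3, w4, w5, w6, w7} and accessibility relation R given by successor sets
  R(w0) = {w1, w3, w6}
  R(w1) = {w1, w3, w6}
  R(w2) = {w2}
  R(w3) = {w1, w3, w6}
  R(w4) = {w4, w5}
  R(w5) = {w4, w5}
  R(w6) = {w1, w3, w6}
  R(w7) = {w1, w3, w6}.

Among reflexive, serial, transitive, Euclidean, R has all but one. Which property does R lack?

Reflexive: no — w0 is not related to itself.
Serial: yes — every world has a successor (e.g. w0 R w1).
Transitive: yes — every two-step R-path is closed by a direct edge.
Euclidean: yes — any two successors of a common world are R-related.
Only reflexive fails.

reflexive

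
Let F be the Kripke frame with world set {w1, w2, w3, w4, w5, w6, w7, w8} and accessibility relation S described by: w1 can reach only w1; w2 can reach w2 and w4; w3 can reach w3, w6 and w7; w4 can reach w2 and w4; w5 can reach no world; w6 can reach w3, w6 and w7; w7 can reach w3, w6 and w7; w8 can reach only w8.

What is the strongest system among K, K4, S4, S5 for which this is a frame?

K4

Transitive (axiom 4): yes — every two-step S-path is closed by a direct edge.
Reflexive (axiom T): no — w5 is not related to itself.
Euclidean (axiom 5): yes — any two successors of a common world are S-related.
So F validates K, K4; S4 would additionally require S to be reflexive. The strongest is K4.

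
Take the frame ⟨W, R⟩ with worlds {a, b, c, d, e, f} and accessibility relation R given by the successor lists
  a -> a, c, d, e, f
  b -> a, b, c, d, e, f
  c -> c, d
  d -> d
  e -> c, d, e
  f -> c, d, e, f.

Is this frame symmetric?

Symmetric: no — a R c but not c R a.

No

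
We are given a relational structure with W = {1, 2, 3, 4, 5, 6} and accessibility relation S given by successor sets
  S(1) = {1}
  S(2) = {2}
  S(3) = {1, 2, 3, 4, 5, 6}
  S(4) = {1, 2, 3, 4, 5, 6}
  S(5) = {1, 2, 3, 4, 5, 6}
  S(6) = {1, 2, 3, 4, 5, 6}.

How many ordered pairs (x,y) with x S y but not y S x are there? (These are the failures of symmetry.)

8

Enumerating: (3,1), (3,2), (4,1), (4,2), (5,1), (5,2), (6,1), (6,2).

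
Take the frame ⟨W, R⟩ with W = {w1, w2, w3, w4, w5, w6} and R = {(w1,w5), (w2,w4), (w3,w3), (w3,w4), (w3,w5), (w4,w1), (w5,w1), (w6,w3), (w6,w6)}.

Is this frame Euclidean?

Euclidean: no — w3 R w4 and w3 R w5, but not w4 R w5.

No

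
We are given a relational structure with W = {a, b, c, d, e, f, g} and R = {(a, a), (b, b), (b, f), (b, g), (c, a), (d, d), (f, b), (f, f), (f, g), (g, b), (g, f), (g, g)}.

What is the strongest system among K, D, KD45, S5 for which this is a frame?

K

Serial (axiom D): no — e has no R-successor.
Euclidean (axiom 5): yes — any two successors of a common world are R-related.
Transitive (axiom 4): yes — every two-step R-path is closed by a direct edge.
Reflexive (axiom T): no — c is not related to itself.
So F validates K; D would additionally require R to be serial. The strongest is K.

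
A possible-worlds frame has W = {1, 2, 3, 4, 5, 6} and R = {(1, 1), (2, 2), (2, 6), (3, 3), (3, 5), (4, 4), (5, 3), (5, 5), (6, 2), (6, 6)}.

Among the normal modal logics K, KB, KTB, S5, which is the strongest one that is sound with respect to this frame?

Symmetric (axiom B): yes — every pair in R has its reverse in R.
Reflexive (axiom T): yes — every world is R-related to itself.
Euclidean (axiom 5): yes — any two successors of a common world are R-related.
So F validates K, KB, KTB, S5. The strongest is S5.

S5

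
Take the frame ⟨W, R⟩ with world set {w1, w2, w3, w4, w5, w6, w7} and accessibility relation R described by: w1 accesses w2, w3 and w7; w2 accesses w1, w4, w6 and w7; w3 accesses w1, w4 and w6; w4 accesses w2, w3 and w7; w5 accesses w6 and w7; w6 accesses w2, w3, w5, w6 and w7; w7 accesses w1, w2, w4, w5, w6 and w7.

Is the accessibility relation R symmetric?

Symmetric: yes — every pair in R has its reverse in R.

Yes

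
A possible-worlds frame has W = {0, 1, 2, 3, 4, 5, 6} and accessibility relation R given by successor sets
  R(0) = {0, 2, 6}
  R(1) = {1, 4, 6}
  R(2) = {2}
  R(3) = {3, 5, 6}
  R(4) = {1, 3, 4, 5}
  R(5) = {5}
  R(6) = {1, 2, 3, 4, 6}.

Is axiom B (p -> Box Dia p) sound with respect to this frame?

Axiom B corresponds to the accessibility relation being symmetric.
Symmetric: no — 0 R 2 but not 2 R 0.

No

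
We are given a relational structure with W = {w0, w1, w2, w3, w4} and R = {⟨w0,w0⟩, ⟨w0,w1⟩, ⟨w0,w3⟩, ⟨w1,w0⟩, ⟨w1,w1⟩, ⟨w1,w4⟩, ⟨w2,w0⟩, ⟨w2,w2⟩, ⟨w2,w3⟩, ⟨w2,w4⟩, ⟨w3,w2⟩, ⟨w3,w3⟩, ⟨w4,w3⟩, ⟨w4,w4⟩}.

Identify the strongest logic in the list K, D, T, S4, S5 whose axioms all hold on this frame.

T

Serial (axiom D): yes — every world has a successor (e.g. w0 R w0).
Reflexive (axiom T): yes — every world is R-related to itself.
Transitive (axiom 4): no — w0 R w1 and w1 R w4, but not w0 R w4.
Euclidean (axiom 5): no — w0 R w1 and w0 R w3, but not w1 R w3.
So F validates K, D, T; S4 would additionally require R to be transitive. The strongest is T.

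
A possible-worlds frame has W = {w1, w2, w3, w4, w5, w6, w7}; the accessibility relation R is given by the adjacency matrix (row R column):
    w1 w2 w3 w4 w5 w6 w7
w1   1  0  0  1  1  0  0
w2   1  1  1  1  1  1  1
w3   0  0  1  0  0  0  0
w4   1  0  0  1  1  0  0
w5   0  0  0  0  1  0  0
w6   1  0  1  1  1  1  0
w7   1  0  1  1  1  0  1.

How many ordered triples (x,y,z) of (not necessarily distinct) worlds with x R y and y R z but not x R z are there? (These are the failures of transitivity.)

0

R is transitive; there are no such tuples.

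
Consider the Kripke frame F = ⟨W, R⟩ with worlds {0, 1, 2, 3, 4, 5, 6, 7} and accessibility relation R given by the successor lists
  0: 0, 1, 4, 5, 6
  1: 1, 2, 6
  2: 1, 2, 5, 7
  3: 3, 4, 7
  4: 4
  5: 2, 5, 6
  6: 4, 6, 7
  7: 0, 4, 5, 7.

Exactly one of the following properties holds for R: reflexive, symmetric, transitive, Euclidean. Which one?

reflexive

Reflexive: yes — every world is R-related to itself.
Symmetric: no — 0 R 1 but not 1 R 0.
Transitive: no — 0 R 1 and 1 R 2, but not 0 R 2.
Euclidean: no — 0 R 1 and 0 R 4, but not 1 R 4.
Only reflexive holds.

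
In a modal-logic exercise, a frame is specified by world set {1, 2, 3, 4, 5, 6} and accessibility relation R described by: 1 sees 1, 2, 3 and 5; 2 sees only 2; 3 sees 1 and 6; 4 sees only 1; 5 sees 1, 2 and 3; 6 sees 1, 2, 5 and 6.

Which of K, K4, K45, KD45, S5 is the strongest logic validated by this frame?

Transitive (axiom 4): no — 1 R 3 and 3 R 6, but not 1 R 6.
Euclidean (axiom 5): no — 1 R 2 and 1 R 3, but not 2 R 3.
Serial (axiom D): yes — every world has a successor (e.g. 1 R 1).
Reflexive (axiom T): no — 3 is not related to itself.
So F validates K; K4 would additionally require R to be transitive. The strongest is K.

K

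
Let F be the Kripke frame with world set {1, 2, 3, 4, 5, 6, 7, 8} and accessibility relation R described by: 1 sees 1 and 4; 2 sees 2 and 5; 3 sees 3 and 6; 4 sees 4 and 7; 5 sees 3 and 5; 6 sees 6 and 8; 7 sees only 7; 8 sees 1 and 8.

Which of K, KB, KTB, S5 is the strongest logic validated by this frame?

K

Symmetric (axiom B): no — 1 R 4 but not 4 R 1.
Reflexive (axiom T): yes — every world is R-related to itself.
Euclidean (axiom 5): no — 1 R 4 and 1 R 1, but not 4 R 1.
So F validates K; KB would additionally require R to be symmetric. The strongest is K.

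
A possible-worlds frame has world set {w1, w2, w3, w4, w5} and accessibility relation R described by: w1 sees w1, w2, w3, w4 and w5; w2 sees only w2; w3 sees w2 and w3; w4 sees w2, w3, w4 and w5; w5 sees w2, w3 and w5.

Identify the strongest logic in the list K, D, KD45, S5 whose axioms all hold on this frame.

Serial (axiom D): yes — every world has a successor (e.g. w1 R w1).
Euclidean (axiom 5): no — w1 R w2 and w1 R w3, but not w2 R w3.
Transitive (axiom 4): yes — every two-step R-path is closed by a direct edge.
Reflexive (axiom T): yes — every world is R-related to itself.
So F validates K, D; KD45 would additionally require R to be Euclidean. The strongest is D.

D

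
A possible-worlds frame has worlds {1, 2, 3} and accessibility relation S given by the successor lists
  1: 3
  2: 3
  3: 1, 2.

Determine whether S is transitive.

Transitive: no — 1 S 3 and 3 S 2, but not 1 S 2.

No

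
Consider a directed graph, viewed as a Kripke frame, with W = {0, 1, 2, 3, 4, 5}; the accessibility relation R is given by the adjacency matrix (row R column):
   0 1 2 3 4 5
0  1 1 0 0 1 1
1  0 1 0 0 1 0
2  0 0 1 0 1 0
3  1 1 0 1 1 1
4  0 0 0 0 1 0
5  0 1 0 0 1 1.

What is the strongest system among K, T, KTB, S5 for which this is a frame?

T

Reflexive (axiom T): yes — every world is R-related to itself.
Symmetric (axiom B): no — 0 R 1 but not 1 R 0.
Euclidean (axiom 5): no — 0 R 1 and 0 R 5, but not 1 R 5.
So F validates K, T; KTB would additionally require R to be symmetric. The strongest is T.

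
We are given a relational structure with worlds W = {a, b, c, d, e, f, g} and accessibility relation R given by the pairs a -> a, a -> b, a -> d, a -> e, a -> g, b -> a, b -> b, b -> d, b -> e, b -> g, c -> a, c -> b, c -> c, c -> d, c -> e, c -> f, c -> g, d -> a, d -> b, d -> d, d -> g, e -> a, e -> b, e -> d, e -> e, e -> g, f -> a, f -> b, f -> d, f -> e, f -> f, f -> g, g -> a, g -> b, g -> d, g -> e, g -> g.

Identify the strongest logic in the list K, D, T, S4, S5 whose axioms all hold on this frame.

Serial (axiom D): yes — every world has a successor (e.g. a R a).
Reflexive (axiom T): yes — every world is R-related to itself.
Transitive (axiom 4): no — d R a and a R e, but not d R e.
Euclidean (axiom 5): no — a R d and a R e, but not d R e.
So F validates K, D, T; S4 would additionally require R to be transitive. The strongest is T.

T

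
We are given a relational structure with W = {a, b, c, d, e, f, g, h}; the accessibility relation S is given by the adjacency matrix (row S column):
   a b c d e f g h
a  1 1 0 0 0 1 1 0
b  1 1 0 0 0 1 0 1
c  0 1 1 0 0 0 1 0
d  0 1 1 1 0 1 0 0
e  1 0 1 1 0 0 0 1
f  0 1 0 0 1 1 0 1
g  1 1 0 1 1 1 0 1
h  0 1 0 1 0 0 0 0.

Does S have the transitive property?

Transitive: no — a S b and b S h, but not a S h.

No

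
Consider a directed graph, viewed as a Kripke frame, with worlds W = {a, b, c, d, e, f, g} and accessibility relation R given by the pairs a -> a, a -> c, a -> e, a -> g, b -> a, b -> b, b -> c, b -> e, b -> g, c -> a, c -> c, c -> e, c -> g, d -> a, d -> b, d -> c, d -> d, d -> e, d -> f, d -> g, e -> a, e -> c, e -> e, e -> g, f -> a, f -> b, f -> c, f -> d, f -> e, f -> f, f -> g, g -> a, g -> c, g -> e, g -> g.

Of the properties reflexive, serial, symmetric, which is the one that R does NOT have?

Reflexive: yes — every world is R-related to itself.
Serial: yes — every world has a successor (e.g. a R a).
Symmetric: no — b R a but not a R b.
Only symmetric fails.

symmetric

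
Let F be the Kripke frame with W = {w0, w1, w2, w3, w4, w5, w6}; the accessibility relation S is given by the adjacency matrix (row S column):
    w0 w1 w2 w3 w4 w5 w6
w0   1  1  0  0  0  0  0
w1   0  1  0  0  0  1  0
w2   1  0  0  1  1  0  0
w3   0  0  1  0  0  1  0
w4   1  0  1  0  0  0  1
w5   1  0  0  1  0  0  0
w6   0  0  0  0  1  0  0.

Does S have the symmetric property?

Symmetric: no — w0 S w1 but not w1 S w0.

No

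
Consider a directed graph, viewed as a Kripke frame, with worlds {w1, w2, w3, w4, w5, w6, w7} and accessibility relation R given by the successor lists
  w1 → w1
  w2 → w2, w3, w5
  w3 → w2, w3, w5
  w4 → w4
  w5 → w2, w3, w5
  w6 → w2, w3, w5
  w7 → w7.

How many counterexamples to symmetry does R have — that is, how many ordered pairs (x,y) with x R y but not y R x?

Enumerating: (w6,w2), (w6,w3), (w6,w5).

3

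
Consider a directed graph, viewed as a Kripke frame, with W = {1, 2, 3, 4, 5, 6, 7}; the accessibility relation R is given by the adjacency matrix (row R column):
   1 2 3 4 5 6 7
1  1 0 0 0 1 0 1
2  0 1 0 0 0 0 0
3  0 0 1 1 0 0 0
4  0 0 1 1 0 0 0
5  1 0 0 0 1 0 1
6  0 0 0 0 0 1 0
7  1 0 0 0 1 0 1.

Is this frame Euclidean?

Yes

Euclidean: yes — any two successors of a common world are R-related.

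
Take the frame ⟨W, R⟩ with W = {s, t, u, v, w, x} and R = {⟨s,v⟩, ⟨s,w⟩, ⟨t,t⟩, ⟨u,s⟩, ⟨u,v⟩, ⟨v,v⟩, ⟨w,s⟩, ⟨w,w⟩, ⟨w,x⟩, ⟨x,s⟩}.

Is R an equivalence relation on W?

No

Reflexive: no — s is not related to itself.
Symmetric: no — s R v but not v R s.
Transitive: no — s R w and w R x, but not s R x.
So R is not an equivalence relation.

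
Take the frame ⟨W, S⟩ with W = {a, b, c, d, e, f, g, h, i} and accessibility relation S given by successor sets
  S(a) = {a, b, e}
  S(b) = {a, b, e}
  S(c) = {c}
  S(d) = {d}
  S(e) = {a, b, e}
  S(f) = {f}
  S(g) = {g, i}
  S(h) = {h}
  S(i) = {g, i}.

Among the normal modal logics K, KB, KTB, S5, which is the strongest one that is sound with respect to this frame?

Symmetric (axiom B): yes — every pair in S has its reverse in S.
Reflexive (axiom T): yes — every world is S-related to itself.
Euclidean (axiom 5): yes — any two successors of a common world are S-related.
So F validates K, KB, KTB, S5. The strongest is S5.

S5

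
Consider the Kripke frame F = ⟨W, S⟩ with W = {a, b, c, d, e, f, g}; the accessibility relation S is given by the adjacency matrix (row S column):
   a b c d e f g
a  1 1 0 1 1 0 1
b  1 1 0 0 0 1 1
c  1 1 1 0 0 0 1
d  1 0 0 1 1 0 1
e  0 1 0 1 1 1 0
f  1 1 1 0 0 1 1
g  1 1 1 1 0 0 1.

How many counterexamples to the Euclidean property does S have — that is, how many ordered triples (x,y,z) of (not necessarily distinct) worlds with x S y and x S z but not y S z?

Enumerating: (a,b,d), (a,b,e), (a,d,b), (a,e,a), (a,e,g), (a,g,e), (b,a,f), (b,g,f), (c,a,c), (c,b,c), (d,e,a), (d,e,g), … and 18 more.
Total: 30.

30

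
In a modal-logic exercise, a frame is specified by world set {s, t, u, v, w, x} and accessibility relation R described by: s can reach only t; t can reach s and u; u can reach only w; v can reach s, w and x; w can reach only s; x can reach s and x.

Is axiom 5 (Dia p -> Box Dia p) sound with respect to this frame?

By correspondence theory, 5 is valid on a frame iff R is Euclidean.
Euclidean: no — t R s and t R u, but not s R u.

No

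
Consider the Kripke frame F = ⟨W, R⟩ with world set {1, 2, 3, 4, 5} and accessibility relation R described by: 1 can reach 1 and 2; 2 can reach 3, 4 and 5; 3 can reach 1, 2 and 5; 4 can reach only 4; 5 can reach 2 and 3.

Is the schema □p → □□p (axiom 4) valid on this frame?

No

Axiom 4 corresponds to the accessibility relation being transitive.
Transitive: no — 1 R 2 and 2 R 3, but not 1 R 3.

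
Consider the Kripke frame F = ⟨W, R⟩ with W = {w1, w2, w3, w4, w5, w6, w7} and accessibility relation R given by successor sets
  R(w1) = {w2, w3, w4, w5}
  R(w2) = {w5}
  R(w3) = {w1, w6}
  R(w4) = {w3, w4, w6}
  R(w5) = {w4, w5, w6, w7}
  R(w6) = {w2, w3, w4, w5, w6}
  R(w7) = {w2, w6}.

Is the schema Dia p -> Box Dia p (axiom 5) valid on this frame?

By correspondence theory, 5 is valid on a frame iff R is Euclidean.
Euclidean: no — w1 R w2 and w1 R w3, but not w2 R w3.

No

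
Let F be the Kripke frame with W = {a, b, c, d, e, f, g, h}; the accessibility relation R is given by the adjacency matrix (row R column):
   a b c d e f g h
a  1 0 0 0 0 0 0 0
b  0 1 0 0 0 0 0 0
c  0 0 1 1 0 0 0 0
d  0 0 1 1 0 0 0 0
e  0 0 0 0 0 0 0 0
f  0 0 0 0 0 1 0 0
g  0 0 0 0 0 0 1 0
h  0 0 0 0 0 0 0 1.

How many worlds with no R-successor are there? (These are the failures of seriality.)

Enumerating: e.

1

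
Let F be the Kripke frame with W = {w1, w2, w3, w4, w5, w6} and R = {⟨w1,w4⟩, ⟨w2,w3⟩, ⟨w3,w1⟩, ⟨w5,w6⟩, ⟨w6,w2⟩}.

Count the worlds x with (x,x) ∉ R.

Enumerating: w1, w2, w3, w4, w5, w6.

6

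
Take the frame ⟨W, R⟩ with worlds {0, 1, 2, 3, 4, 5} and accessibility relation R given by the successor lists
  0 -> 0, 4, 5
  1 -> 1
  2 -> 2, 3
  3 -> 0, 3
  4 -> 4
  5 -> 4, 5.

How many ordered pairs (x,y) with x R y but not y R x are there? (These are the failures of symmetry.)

Enumerating: (0,4), (0,5), (2,3), (3,0), (5,4).

5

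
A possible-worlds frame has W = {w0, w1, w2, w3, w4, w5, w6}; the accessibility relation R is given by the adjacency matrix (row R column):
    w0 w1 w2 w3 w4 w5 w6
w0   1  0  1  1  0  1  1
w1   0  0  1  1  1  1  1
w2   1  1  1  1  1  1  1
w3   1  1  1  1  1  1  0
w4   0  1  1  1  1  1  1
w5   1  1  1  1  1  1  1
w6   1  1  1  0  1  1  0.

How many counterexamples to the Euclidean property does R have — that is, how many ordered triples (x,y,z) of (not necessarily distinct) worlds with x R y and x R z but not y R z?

Enumerating: (w0,w3,w6), (w0,w6,w3), (w0,w6,w6), (w1,w3,w6), (w1,w6,w3), (w1,w6,w6), (w2,w0,w1), (w2,w0,w4), (w2,w1,w0), (w2,w1,w1), (w2,w3,w6), (w2,w4,w0), … and 24 more.
Total: 36.

36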